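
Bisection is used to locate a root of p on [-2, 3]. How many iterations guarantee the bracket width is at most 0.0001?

16

Width after n steps is 5/2^n. Need 2^n ≥ 5/0.0001 = 50000.
2^15 = 32768 < 50000 ≤ 2^16 = 65536, so n = 16.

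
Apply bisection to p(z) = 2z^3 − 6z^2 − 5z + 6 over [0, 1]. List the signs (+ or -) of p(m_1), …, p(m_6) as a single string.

midpoint 0.5: p = 2.25 > 0 → [0.5, 1]
midpoint 0.75: p = -0.28125 < 0 → [0.5, 0.75]
midpoint 0.625: p = 1.019531 > 0 → [0.625, 0.75]
midpoint 0.6875: p = 0.3765 > 0 → [0.6875, 0.75]
midpoint 0.71875: p = 0.0493 > 0 → [0.71875, 0.75]
midpoint 0.734375: p = -0.1156 < 0 → [0.71875, 0.734375]

+-+++-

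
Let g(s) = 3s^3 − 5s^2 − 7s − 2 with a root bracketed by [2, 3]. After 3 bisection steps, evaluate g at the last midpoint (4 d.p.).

m = 2.5, g(m) = -3.875 (−); new bracket [2.5, 3]
m = 2.75, g(m) = 3.328125 (+); new bracket [2.5, 2.75]
m = 2.625, g(m) = -0.564453 (−); new bracket [2.625, 2.75]

-0.5645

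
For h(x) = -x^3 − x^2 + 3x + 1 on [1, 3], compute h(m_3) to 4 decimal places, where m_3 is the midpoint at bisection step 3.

1.2344

h(2) = -5 < 0, so the root lies in [1, 2]
h(1.5) = -0.125 < 0, so the root lies in [1, 1.5]
h(1.25) = 1.234375 > 0, so the root lies in [1.25, 1.5]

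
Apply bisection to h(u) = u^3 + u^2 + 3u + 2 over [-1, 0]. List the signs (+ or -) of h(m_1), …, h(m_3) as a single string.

m = -0.5, h(m) = 0.625 (+); new bracket [-1, -0.5]
m = -0.75, h(m) = -0.109375 (−); new bracket [-0.75, -0.5]
m = -0.625, h(m) = 0.271484 (+); new bracket [-0.75, -0.625]

+-+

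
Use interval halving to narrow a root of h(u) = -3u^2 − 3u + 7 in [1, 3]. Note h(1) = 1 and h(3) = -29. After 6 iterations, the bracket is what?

m = 2, h(m) = -11 (−); new bracket [1, 2]
m = 1.5, h(m) = -4.25 (−); new bracket [1, 1.5]
m = 1.25, h(m) = -1.4375 (−); new bracket [1, 1.25]
m = 1.125, h(m) = -0.1719 (−); new bracket [1, 1.125]
m = 1.0625, h(m) = 0.4258 (+); new bracket [1.0625, 1.125]
m = 1.09375, h(m) = 0.1299 (+); new bracket [1.09375, 1.125]

[1.09375, 1.125]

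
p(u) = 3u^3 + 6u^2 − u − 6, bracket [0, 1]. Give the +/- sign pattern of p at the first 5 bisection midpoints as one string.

---++

u = 0.5 gives p = -4.625, negative; keep [0.5, 1]
u = 0.75 gives p = -2.109375, negative; keep [0.75, 1]
u = 0.875 gives p = -0.271484, negative; keep [0.875, 1]
u = 0.9375 gives p = 0.8079, positive; keep [0.875, 0.9375]
u = 0.90625 gives p = 0.2544, positive; keep [0.875, 0.90625]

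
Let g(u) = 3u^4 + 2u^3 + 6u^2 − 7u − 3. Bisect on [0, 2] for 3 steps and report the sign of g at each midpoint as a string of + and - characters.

+--

midpoint 1: g = 1 > 0 → [0, 1]
midpoint 0.5: g = -4.5625 < 0 → [0.5, 1]
midpoint 0.75: g = -3.082031 < 0 → [0.75, 1]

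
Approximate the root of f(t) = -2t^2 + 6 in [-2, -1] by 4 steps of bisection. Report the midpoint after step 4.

-1.6875

m = -1.5, f(m) = 1.5 (+); new bracket [-2, -1.5]
m = -1.75, f(m) = -0.125 (−); new bracket [-1.75, -1.5]
m = -1.625, f(m) = 0.71875 (+); new bracket [-1.75, -1.625]
m = -1.6875, f(m) = 0.3047 (+); new bracket [-1.75, -1.6875]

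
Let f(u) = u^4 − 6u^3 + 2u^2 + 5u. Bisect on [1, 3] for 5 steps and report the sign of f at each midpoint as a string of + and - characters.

--+--

m = 2, f(m) = -14 (−); new bracket [1, 2]
m = 1.5, f(m) = -3.1875 (−); new bracket [1, 1.5]
m = 1.25, f(m) = 0.097656 (+); new bracket [1.25, 1.5]
m = 1.375, f(m) = -1.3669 (−); new bracket [1.25, 1.375]
m = 1.3125, f(m) = -0.5906 (−); new bracket [1.25, 1.3125]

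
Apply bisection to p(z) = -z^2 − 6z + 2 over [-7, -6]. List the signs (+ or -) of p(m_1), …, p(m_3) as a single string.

-+-

midpoint -6.5: p = -1.25 < 0 → [-6.5, -6]
midpoint -6.25: p = 0.4375 > 0 → [-6.5, -6.25]
midpoint -6.375: p = -0.390625 < 0 → [-6.375, -6.25]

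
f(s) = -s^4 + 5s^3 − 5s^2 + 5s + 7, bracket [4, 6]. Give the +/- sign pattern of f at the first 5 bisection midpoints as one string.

midpoint 5: f = -93 < 0 → [4, 5]
midpoint 4.5: f = -26.1875 < 0 → [4, 4.5]
midpoint 4.25: f = -4.488281 < 0 → [4, 4.25]
midpoint 4.125: f = 3.9626 > 0 → [4.125, 4.25]
midpoint 4.1875: f = -0.0777 < 0 → [4.125, 4.1875]

---+-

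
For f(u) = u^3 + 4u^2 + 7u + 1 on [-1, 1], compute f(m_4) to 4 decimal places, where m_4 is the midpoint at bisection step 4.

u = 0 gives f = 1, positive; keep [-1, 0]
u = -0.5 gives f = -1.625, negative; keep [-0.5, 0]
u = -0.25 gives f = -0.515625, negative; keep [-0.25, 0]
u = -0.125 gives f = 0.1855, positive; keep [-0.25, -0.125]

0.1855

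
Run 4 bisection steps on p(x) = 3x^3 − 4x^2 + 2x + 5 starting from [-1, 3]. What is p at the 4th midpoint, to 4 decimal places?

-0.0156

m = 1, p(m) = 6 (+); new bracket [-1, 1]
m = 0, p(m) = 5 (+); new bracket [-1, 0]
m = -0.5, p(m) = 2.625 (+); new bracket [-1, -0.5]
m = -0.75, p(m) = -0.0156 (−); new bracket [-0.75, -0.5]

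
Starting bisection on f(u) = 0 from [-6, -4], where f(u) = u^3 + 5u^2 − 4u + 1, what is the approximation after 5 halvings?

m = -5, f(m) = 21 (+); new bracket [-6, -5]
m = -5.5, f(m) = 7.875 (+); new bracket [-6, -5.5]
m = -5.75, f(m) = -0.796875 (−); new bracket [-5.75, -5.5]
m = -5.625, f(m) = 3.7246 (+); new bracket [-5.75, -5.625]
m = -5.6875, f(m) = 1.511 (+); new bracket [-5.75, -5.6875]

-5.6875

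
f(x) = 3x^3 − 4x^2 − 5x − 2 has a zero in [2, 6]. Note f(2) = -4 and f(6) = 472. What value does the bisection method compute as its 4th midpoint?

2.25

x = 4 gives f = 106, positive; keep [2, 4]
x = 3 gives f = 28, positive; keep [2, 3]
x = 2.5 gives f = 7.375, positive; keep [2, 2.5]
x = 2.25 gives f = 0.6719, positive; keep [2, 2.25]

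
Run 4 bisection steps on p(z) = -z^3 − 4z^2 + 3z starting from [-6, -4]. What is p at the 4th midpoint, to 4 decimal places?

z = -5 gives p = 10, positive; keep [-5, -4]
z = -4.5 gives p = -3.375, negative; keep [-5, -4.5]
z = -4.75 gives p = 2.671875, positive; keep [-4.75, -4.5]
z = -4.625 gives p = -0.5059, negative; keep [-4.75, -4.625]

-0.5059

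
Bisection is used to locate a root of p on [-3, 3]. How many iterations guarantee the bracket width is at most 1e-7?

26

Width after n steps is 6/2^n. Need 2^n ≥ 6/1e-7 = 60000000.
2^25 = 33554432 < 60000000 ≤ 2^26 = 67108864, so n = 26.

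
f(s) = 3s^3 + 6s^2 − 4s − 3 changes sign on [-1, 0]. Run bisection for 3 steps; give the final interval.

m = -0.5, f(m) = 0.125 (+); new bracket [-0.5, 0]
m = -0.25, f(m) = -1.671875 (−); new bracket [-0.5, -0.25]
m = -0.375, f(m) = -0.814453 (−); new bracket [-0.5, -0.375]

[-0.5, -0.375]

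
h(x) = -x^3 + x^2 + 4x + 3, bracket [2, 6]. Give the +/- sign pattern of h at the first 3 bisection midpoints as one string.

x = 4 gives h = -29, negative; keep [2, 4]
x = 3 gives h = -3, negative; keep [2, 3]
x = 2.5 gives h = 3.625, positive; keep [2.5, 3]

--+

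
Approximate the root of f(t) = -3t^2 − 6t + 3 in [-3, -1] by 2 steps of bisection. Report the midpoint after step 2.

-2.5

m = -2, f(m) = 3 (+); new bracket [-3, -2]
m = -2.5, f(m) = -0.75 (−); new bracket [-2.5, -2]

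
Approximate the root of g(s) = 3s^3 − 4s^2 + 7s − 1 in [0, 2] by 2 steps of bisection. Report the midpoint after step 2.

m = 1, g(m) = 5 (+); new bracket [0, 1]
m = 0.5, g(m) = 1.875 (+); new bracket [0, 0.5]

0.5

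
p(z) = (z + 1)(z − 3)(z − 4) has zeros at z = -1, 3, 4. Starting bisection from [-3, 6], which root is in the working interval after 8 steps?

-1

z = 1.5 gives p = 9.375, positive; keep [-3, 1.5]
z = -0.75 gives p = 4.453125, positive; keep [-3, -0.75]
z = -1.875 gives p = -25.060547, negative; keep [-1.875, -0.75]
z = -1.3125 gives p = -7.1594, negative; keep [-1.3125, -0.75]
z = -1.03125 gives p = -0.6338, negative; keep [-1.03125, -0.75]
z = -0.890625 gives p = 2.0811, positive; keep [-1.03125, -0.890625]
z = -0.9609375 gives p = 0.7676, positive; keep [-1.03125, -0.9609375]
z = -0.99609375 gives p = 0.078, positive; keep [-1.03125, -0.99609375]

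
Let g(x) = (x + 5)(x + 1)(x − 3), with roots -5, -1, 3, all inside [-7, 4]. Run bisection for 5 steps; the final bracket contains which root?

-5

g(-1.5) = 7.875 > 0, so the root lies in [-7, -1.5]
g(-4.25) = 17.671875 > 0, so the root lies in [-7, -4.25]
g(-5.625) = -24.931641 < 0, so the root lies in [-5.625, -4.25]
g(-4.9375) = 1.9534 > 0, so the root lies in [-5.625, -4.9375]
g(-5.28125) = -9.9715 < 0, so the root lies in [-5.28125, -4.9375]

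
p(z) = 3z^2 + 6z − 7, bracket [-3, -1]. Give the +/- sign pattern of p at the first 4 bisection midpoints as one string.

---+

z = -2 gives p = -7, negative; keep [-3, -2]
z = -2.5 gives p = -3.25, negative; keep [-3, -2.5]
z = -2.75 gives p = -0.8125, negative; keep [-3, -2.75]
z = -2.875 gives p = 0.5469, positive; keep [-2.875, -2.75]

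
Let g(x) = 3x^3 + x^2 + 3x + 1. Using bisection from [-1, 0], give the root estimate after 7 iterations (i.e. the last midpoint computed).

-0.3359375

g(-0.5) = -0.625 < 0, so the root lies in [-0.5, 0]
g(-0.25) = 0.265625 > 0, so the root lies in [-0.5, -0.25]
g(-0.375) = -0.142578 < 0, so the root lies in [-0.375, -0.25]
g(-0.3125) = 0.0686 > 0, so the root lies in [-0.375, -0.3125]
g(-0.34375) = -0.0349 < 0, so the root lies in [-0.34375, -0.3125]
g(-0.328125) = 0.0173 > 0, so the root lies in [-0.34375, -0.328125]
g(-0.3359375) = -0.0087 < 0, so the root lies in [-0.3359375, -0.328125]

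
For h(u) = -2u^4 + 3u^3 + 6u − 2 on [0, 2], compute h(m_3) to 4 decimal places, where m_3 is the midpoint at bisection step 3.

-0.4609

m = 1, h(m) = 5 (+); new bracket [0, 1]
m = 0.5, h(m) = 1.25 (+); new bracket [0, 0.5]
m = 0.25, h(m) = -0.460938 (−); new bracket [0.25, 0.5]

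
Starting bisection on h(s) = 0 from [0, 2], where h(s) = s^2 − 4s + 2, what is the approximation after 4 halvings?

s = 1 gives h = -1, negative; keep [0, 1]
s = 0.5 gives h = 0.25, positive; keep [0.5, 1]
s = 0.75 gives h = -0.4375, negative; keep [0.5, 0.75]
s = 0.625 gives h = -0.1094, negative; keep [0.5, 0.625]

0.625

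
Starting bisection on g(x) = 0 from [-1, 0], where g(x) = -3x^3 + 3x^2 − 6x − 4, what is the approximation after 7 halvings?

-0.4921875

x = -0.5 gives g = 0.125, positive; keep [-0.5, 0]
x = -0.25 gives g = -2.265625, negative; keep [-0.5, -0.25]
x = -0.375 gives g = -1.169922, negative; keep [-0.5, -0.375]
x = -0.4375 gives g = -0.5496, negative; keep [-0.5, -0.4375]
x = -0.46875 gives g = -0.2193, negative; keep [-0.5, -0.46875]
x = -0.484375 gives g = -0.049, negative; keep [-0.5, -0.484375]
x = -0.4921875 gives g = 0.0376, positive; keep [-0.4921875, -0.484375]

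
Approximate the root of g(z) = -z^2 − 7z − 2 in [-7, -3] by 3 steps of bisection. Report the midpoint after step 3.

-6.5

m = -5, g(m) = 8 (+); new bracket [-7, -5]
m = -6, g(m) = 4 (+); new bracket [-7, -6]
m = -6.5, g(m) = 1.25 (+); new bracket [-7, -6.5]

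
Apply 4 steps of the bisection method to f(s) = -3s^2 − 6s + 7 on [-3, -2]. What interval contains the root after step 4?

[-2.875, -2.8125]

f(-2.5) = 3.25 > 0, so the root lies in [-3, -2.5]
f(-2.75) = 0.8125 > 0, so the root lies in [-3, -2.75]
f(-2.875) = -0.546875 < 0, so the root lies in [-2.875, -2.75]
f(-2.8125) = 0.1445 > 0, so the root lies in [-2.875, -2.8125]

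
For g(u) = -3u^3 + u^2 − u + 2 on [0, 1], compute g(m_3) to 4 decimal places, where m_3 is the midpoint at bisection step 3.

-0.1191

u = 0.5 gives g = 1.375, positive; keep [0.5, 1]
u = 0.75 gives g = 0.546875, positive; keep [0.75, 1]
u = 0.875 gives g = -0.119141, negative; keep [0.75, 0.875]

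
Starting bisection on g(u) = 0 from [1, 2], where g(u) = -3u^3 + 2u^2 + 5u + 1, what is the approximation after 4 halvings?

u = 1.5 gives g = 2.875, positive; keep [1.5, 2]
u = 1.75 gives g = -0.203125, negative; keep [1.5, 1.75]
u = 1.625 gives g = 1.533203, positive; keep [1.625, 1.75]
u = 1.6875 gives g = 0.7166, positive; keep [1.6875, 1.75]

1.6875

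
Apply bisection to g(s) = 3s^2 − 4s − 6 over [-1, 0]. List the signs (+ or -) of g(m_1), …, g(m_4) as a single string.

m = -0.5, g(m) = -3.25 (−); new bracket [-1, -0.5]
m = -0.75, g(m) = -1.3125 (−); new bracket [-1, -0.75]
m = -0.875, g(m) = -0.203125 (−); new bracket [-1, -0.875]
m = -0.9375, g(m) = 0.3867 (+); new bracket [-0.9375, -0.875]

---+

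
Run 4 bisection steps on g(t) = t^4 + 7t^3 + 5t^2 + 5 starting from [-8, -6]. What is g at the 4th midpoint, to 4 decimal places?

-8.4822

midpoint -7: g = 250 > 0 → [-7, -6]
midpoint -6.5: g = 78.9375 > 0 → [-6.5, -6]
midpoint -6.25: g = 17.207031 > 0 → [-6.25, -6]
midpoint -6.125: g = -8.4822 < 0 → [-6.25, -6.125]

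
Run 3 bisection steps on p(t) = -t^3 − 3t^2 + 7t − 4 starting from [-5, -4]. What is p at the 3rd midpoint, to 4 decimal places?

m = -4.5, p(m) = -5.125 (−); new bracket [-5, -4.5]
m = -4.75, p(m) = 2.234375 (+); new bracket [-4.75, -4.5]
m = -4.625, p(m) = -1.615234 (−); new bracket [-4.75, -4.625]

-1.6152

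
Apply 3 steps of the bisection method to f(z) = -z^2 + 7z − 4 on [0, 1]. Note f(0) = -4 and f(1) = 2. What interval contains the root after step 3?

m = 0.5, f(m) = -0.75 (−); new bracket [0.5, 1]
m = 0.75, f(m) = 0.6875 (+); new bracket [0.5, 0.75]
m = 0.625, f(m) = -0.015625 (−); new bracket [0.625, 0.75]

[0.625, 0.75]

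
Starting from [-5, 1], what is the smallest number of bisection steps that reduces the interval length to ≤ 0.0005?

14

Width after n steps is 6/2^n. Need 2^n ≥ 6/0.0005 = 12000.
2^13 = 8192 < 12000 ≤ 2^14 = 16384, so n = 14.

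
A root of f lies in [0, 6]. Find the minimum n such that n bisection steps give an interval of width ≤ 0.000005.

Width after n steps is 6/2^n. Need 2^n ≥ 6/0.000005 = 1200000.
2^20 = 1048576 < 1200000 ≤ 2^21 = 2097152, so n = 21.

21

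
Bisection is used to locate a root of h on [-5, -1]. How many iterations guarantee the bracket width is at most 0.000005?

20

Width after n steps is 4/2^n. Need 2^n ≥ 4/0.000005 = 800000.
2^19 = 524288 < 800000 ≤ 2^20 = 1048576, so n = 20.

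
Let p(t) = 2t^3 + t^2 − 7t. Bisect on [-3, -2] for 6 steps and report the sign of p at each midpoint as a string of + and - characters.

--+---

p(-2.5) = -7.5 < 0, so the root lies in [-2.5, -2]
p(-2.25) = -1.96875 < 0, so the root lies in [-2.25, -2]
p(-2.125) = 0.199219 > 0, so the root lies in [-2.25, -2.125]
p(-2.1875) = -0.8374 < 0, so the root lies in [-2.1875, -2.125]
p(-2.15625) = -0.3074 < 0, so the root lies in [-2.15625, -2.125]
p(-2.140625) = -0.0512 < 0, so the root lies in [-2.140625, -2.125]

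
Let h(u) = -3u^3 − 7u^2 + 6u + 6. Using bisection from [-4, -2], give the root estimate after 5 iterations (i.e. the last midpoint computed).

midpoint -3: h = 6 > 0 → [-3, -2]
midpoint -2.5: h = -5.875 < 0 → [-3, -2.5]
midpoint -2.75: h = -1.046875 < 0 → [-3, -2.75]
midpoint -2.875: h = 2.1816 > 0 → [-2.875, -2.75]
midpoint -2.8125: h = 0.4958 > 0 → [-2.8125, -2.75]

-2.8125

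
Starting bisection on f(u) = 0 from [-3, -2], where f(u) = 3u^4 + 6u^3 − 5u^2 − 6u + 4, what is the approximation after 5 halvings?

m = -2.5, f(m) = 11.1875 (+); new bracket [-2.5, -2]
m = -2.25, f(m) = 0.730469 (+); new bracket [-2.25, -2]
m = -2.125, f(m) = -2.229736 (−); new bracket [-2.25, -2.125]
m = -2.1875, f(m) = -0.9128 (−); new bracket [-2.25, -2.1875]
m = -2.21875, f(m) = -0.1338 (−); new bracket [-2.25, -2.21875]

-2.21875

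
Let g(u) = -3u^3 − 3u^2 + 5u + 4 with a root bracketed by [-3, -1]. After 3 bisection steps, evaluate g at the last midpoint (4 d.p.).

2.1406

midpoint -2: g = 6 > 0 → [-2, -1]
midpoint -1.5: g = -0.125 < 0 → [-2, -1.5]
midpoint -1.75: g = 2.140625 > 0 → [-1.75, -1.5]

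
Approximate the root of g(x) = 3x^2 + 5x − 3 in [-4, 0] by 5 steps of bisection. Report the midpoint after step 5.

-2.125

x = -2 gives g = -1, negative; keep [-4, -2]
x = -3 gives g = 9, positive; keep [-3, -2]
x = -2.5 gives g = 3.25, positive; keep [-2.5, -2]
x = -2.25 gives g = 0.9375, positive; keep [-2.25, -2]
x = -2.125 gives g = -0.0781, negative; keep [-2.25, -2.125]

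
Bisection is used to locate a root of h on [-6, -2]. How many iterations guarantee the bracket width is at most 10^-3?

12

Width after n steps is 4/2^n. Need 2^n ≥ 4/10^-3 = 4000.
2^11 = 2048 < 4000 ≤ 2^12 = 4096, so n = 12.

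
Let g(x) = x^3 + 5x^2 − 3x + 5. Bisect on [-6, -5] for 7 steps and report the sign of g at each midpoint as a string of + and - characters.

g(-5.5) = 6.375 > 0, so the root lies in [-6, -5.5]
g(-5.75) = -2.546875 < 0, so the root lies in [-5.75, -5.5]
g(-5.625) = 2.099609 > 0, so the root lies in [-5.75, -5.625]
g(-5.6875) = -0.1765 < 0, so the root lies in [-5.6875, -5.625]
g(-5.65625) = 0.9732 > 0, so the root lies in [-5.6875, -5.65625]
g(-5.671875) = 0.4013 > 0, so the root lies in [-5.6875, -5.671875]
g(-5.6796875) = 0.1131 > 0, so the root lies in [-5.6875, -5.6796875]

+-+-+++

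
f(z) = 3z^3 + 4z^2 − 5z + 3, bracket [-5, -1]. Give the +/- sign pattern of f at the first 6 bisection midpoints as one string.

f(-3) = -27 < 0, so the root lies in [-3, -1]
f(-2) = 5 > 0, so the root lies in [-3, -2]
f(-2.5) = -6.375 < 0, so the root lies in [-2.5, -2]
f(-2.25) = 0.3281 > 0, so the root lies in [-2.5, -2.25]
f(-2.375) = -2.752 < 0, so the root lies in [-2.375, -2.25]
f(-2.3125) = -1.1462 < 0, so the root lies in [-2.3125, -2.25]

-+-+--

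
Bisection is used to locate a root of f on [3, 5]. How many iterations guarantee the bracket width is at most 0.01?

Width after n steps is 2/2^n. Need 2^n ≥ 2/0.01 = 200.
2^7 = 128 < 200 ≤ 2^8 = 256, so n = 8.

8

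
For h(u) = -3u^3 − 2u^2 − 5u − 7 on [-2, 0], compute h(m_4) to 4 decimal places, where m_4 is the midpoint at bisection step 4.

0.3652

h(-1) = -1 < 0, so the root lies in [-2, -1]
h(-1.5) = 6.125 > 0, so the root lies in [-1.5, -1]
h(-1.25) = 1.984375 > 0, so the root lies in [-1.25, -1]
h(-1.125) = 0.3652 > 0, so the root lies in [-1.125, -1]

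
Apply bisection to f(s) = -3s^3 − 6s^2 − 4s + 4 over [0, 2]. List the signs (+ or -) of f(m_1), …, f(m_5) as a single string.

f(1) = -9 < 0, so the root lies in [0, 1]
f(0.5) = 0.125 > 0, so the root lies in [0.5, 1]
f(0.75) = -3.640625 < 0, so the root lies in [0.5, 0.75]
f(0.625) = -1.5762 < 0, so the root lies in [0.5, 0.625]
f(0.5625) = -0.6824 < 0, so the root lies in [0.5, 0.5625]

-+---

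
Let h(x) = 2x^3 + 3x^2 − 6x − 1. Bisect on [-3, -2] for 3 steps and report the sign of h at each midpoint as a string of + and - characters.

+--

h(-2.5) = 1.5 > 0, so the root lies in [-3, -2.5]
h(-2.75) = -3.40625 < 0, so the root lies in [-2.75, -2.5]
h(-2.625) = -0.753906 < 0, so the root lies in [-2.625, -2.5]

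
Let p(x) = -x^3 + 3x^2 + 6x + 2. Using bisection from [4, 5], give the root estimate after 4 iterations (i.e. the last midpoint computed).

x = 4.5 gives p = -1.375, negative; keep [4, 4.5]
x = 4.25 gives p = 4.921875, positive; keep [4.25, 4.5]
x = 4.375 gives p = 1.931641, positive; keep [4.375, 4.5]
x = 4.4375 gives p = 0.3186, positive; keep [4.4375, 4.5]

4.4375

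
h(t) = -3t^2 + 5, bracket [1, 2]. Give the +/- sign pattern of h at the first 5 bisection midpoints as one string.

-+--+

midpoint 1.5: h = -1.75 < 0 → [1, 1.5]
midpoint 1.25: h = 0.3125 > 0 → [1.25, 1.5]
midpoint 1.375: h = -0.671875 < 0 → [1.25, 1.375]
midpoint 1.3125: h = -0.168 < 0 → [1.25, 1.3125]
midpoint 1.28125: h = 0.0752 > 0 → [1.28125, 1.3125]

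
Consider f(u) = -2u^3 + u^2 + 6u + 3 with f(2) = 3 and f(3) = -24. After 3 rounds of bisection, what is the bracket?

u = 2.5 gives f = -7, negative; keep [2, 2.5]
u = 2.25 gives f = -1.21875, negative; keep [2, 2.25]
u = 2.125 gives f = 1.074219, positive; keep [2.125, 2.25]

[2.125, 2.25]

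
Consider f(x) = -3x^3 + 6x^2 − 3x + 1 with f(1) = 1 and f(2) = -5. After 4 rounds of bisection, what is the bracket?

[1.4375, 1.5]

f(1.5) = -0.125 < 0, so the root lies in [1, 1.5]
f(1.25) = 0.765625 > 0, so the root lies in [1.25, 1.5]
f(1.375) = 0.419922 > 0, so the root lies in [1.375, 1.5]
f(1.4375) = 0.1746 > 0, so the root lies in [1.4375, 1.5]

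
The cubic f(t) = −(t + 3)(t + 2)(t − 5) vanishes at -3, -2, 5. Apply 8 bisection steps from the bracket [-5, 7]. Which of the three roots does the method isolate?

5

t = 1 gives f = 48, positive; keep [1, 7]
t = 4 gives f = 42, positive; keep [4, 7]
t = 5.5 gives f = -31.875, negative; keep [4, 5.5]
t = 4.75 gives f = 13.0781, positive; keep [4.75, 5.5]
t = 5.125 gives f = -7.2363, negative; keep [4.75, 5.125]
t = 4.9375 gives f = 3.4417, positive; keep [4.9375, 5.125]
t = 5.03125 gives f = -1.7647, negative; keep [4.9375, 5.03125]
t = 4.984375 gives f = 0.8713, positive; keep [4.984375, 5.03125]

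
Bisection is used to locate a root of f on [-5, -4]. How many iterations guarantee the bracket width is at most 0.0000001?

24

Width after n steps is 1/2^n. Need 2^n ≥ 1/0.0000001 = 10000000.
2^23 = 8388608 < 10000000 ≤ 2^24 = 16777216, so n = 24.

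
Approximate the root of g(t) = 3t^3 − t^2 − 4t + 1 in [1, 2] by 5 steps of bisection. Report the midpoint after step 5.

midpoint 1.5: g = 2.875 > 0 → [1, 1.5]
midpoint 1.25: g = 0.296875 > 0 → [1, 1.25]
midpoint 1.125: g = -0.494141 < 0 → [1.125, 1.25]
midpoint 1.1875: g = -0.1365 < 0 → [1.1875, 1.25]
midpoint 1.21875: g = 0.0705 > 0 → [1.1875, 1.21875]

1.21875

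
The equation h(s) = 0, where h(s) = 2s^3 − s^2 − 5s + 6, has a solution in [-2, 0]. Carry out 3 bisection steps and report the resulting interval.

[-2, -1.75]

m = -1, h(m) = 8 (+); new bracket [-2, -1]
m = -1.5, h(m) = 4.5 (+); new bracket [-2, -1.5]
m = -1.75, h(m) = 0.96875 (+); new bracket [-2, -1.75]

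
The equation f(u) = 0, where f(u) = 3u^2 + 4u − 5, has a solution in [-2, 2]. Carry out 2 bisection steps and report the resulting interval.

[0, 1]

u = 0 gives f = -5, negative; keep [0, 2]
u = 1 gives f = 2, positive; keep [0, 1]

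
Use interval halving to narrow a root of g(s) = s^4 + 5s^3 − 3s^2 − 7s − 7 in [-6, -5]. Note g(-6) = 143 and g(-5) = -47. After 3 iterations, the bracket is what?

[-5.375, -5.25]

midpoint -5.5: g = 23.9375 > 0 → [-5.5, -5]
midpoint -5.25: g = -16.761719 < 0 → [-5.5, -5.25]
midpoint -5.375: g = 2.185791 > 0 → [-5.375, -5.25]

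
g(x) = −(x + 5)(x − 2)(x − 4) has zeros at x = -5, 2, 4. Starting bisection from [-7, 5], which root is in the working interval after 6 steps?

-5

x = -1 gives g = -60, negative; keep [-7, -1]
x = -4 gives g = -48, negative; keep [-7, -4]
x = -5.5 gives g = 35.625, positive; keep [-5.5, -4]
x = -4.75 gives g = -14.7656, negative; keep [-5.5, -4.75]
x = -5.125 gives g = 8.127, positive; keep [-5.125, -4.75]
x = -4.9375 gives g = -3.8752, negative; keep [-5.125, -4.9375]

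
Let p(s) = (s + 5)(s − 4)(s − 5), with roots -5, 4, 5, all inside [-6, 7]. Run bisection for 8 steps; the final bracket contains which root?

p(0.5) = 86.625 > 0, so the root lies in [-6, 0.5]
p(-2.75) = 117.703125 > 0, so the root lies in [-6, -2.75]
p(-4.375) = 49.072266 > 0, so the root lies in [-6, -4.375]
p(-5.1875) = -17.5496 < 0, so the root lies in [-5.1875, -4.375]
p(-4.78125) = 18.7888 > 0, so the root lies in [-5.1875, -4.78125]
p(-4.984375) = 1.4016 > 0, so the root lies in [-5.1875, -4.984375]
p(-5.0859375) = -7.8753 < 0, so the root lies in [-5.0859375, -4.984375]
p(-5.03515625) = -3.1876 < 0, so the root lies in [-5.03515625, -4.984375]

-5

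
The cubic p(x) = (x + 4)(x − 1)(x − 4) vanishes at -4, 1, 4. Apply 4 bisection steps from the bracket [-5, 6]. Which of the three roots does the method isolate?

p(0.5) = 7.875 > 0, so the root lies in [-5, 0.5]
p(-2.25) = 35.546875 > 0, so the root lies in [-5, -2.25]
p(-3.625) = 13.224609 > 0, so the root lies in [-5, -3.625]
p(-4.3125) = -13.8 < 0, so the root lies in [-4.3125, -3.625]

-4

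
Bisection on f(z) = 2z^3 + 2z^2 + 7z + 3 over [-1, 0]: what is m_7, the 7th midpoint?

f(-0.5) = -0.25 < 0, so the root lies in [-0.5, 0]
f(-0.25) = 1.34375 > 0, so the root lies in [-0.5, -0.25]
f(-0.375) = 0.550781 > 0, so the root lies in [-0.5, -0.375]
f(-0.4375) = 0.1528 > 0, so the root lies in [-0.5, -0.4375]
f(-0.46875) = -0.0478 < 0, so the root lies in [-0.46875, -0.4375]
f(-0.453125) = 0.0527 > 0, so the root lies in [-0.46875, -0.453125]
f(-0.4609375) = 0.0025 > 0, so the root lies in [-0.46875, -0.4609375]

-0.4609375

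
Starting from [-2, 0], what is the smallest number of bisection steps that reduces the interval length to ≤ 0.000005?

19

Width after n steps is 2/2^n. Need 2^n ≥ 2/0.000005 = 400000.
2^18 = 262144 < 400000 ≤ 2^19 = 524288, so n = 19.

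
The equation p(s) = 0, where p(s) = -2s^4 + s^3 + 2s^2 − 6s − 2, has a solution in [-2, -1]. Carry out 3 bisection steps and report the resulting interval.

[-1.5, -1.375]

m = -1.5, p(m) = -2 (−); new bracket [-1.5, -1]
m = -1.25, p(m) = 1.789062 (+); new bracket [-1.5, -1.25]
m = -1.375, p(m) = 0.282715 (+); new bracket [-1.5, -1.375]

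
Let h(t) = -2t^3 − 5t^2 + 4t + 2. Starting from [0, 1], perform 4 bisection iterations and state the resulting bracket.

[0.875, 0.9375]

h(0.5) = 2.5 > 0, so the root lies in [0.5, 1]
h(0.75) = 1.34375 > 0, so the root lies in [0.75, 1]
h(0.875) = 0.332031 > 0, so the root lies in [0.875, 1]
h(0.9375) = -0.2925 < 0, so the root lies in [0.875, 0.9375]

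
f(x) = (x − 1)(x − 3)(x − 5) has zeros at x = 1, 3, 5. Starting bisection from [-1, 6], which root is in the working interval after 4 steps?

1

f(2.5) = 1.875 > 0, so the root lies in [-1, 2.5]
f(0.75) = -2.390625 < 0, so the root lies in [0.75, 2.5]
f(1.625) = 2.900391 > 0, so the root lies in [0.75, 1.625]
f(1.1875) = 1.2957 > 0, so the root lies in [0.75, 1.1875]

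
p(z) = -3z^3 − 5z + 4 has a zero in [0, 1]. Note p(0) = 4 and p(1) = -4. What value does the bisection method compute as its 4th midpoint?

z = 0.5 gives p = 1.125, positive; keep [0.5, 1]
z = 0.75 gives p = -1.015625, negative; keep [0.5, 0.75]
z = 0.625 gives p = 0.142578, positive; keep [0.625, 0.75]
z = 0.6875 gives p = -0.4124, negative; keep [0.625, 0.6875]

0.6875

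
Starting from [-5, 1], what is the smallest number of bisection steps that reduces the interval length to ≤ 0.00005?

Width after n steps is 6/2^n. Need 2^n ≥ 6/0.00005 = 120000.
2^16 = 65536 < 120000 ≤ 2^17 = 131072, so n = 17.

17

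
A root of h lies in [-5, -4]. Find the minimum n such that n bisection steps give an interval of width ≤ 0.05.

Width after n steps is 1/2^n. Need 2^n ≥ 1/0.05 = 20.
2^4 = 16 < 20 ≤ 2^5 = 32, so n = 5.

5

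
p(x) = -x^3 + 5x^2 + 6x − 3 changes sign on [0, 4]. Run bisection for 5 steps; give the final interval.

p(2) = 21 > 0, so the root lies in [0, 2]
p(1) = 7 > 0, so the root lies in [0, 1]
p(0.5) = 1.125 > 0, so the root lies in [0, 0.5]
p(0.25) = -1.2031 < 0, so the root lies in [0.25, 0.5]
p(0.375) = -0.0996 < 0, so the root lies in [0.375, 0.5]

[0.375, 0.5]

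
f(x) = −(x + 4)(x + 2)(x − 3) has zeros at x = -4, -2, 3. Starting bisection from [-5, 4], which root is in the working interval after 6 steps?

m = -0.5, f(m) = 18.375 (+); new bracket [-0.5, 4]
m = 1.75, f(m) = 26.953125 (+); new bracket [1.75, 4]
m = 2.875, f(m) = 4.189453 (+); new bracket [2.875, 4]
m = 3.4375, f(m) = -17.6931 (−); new bracket [2.875, 3.4375]
m = 3.15625, f(m) = -5.7655 (−); new bracket [2.875, 3.15625]
m = 3.015625, f(m) = -0.5498 (−); new bracket [2.875, 3.015625]

3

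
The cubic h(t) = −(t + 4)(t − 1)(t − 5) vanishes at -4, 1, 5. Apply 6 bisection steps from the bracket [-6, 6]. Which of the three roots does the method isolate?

t = 0 gives h = -20, negative; keep [-6, 0]
t = -3 gives h = -32, negative; keep [-6, -3]
t = -4.5 gives h = 26.125, positive; keep [-4.5, -3]
t = -3.75 gives h = -10.3906, negative; keep [-4.5, -3.75]
t = -4.125 gives h = 5.8457, positive; keep [-4.125, -3.75]
t = -3.9375 gives h = -2.7581, negative; keep [-4.125, -3.9375]

-4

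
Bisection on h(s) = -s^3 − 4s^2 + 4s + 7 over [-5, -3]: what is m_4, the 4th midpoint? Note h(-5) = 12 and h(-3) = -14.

midpoint -4: h = -9 < 0 → [-5, -4]
midpoint -4.5: h = -0.875 < 0 → [-5, -4.5]
midpoint -4.75: h = 4.921875 > 0 → [-4.75, -4.5]
midpoint -4.625: h = 1.8691 > 0 → [-4.625, -4.5]

-4.625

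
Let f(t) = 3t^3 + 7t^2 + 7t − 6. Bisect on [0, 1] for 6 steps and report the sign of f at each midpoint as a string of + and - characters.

-++++-

midpoint 0.5: f = -0.375 < 0 → [0.5, 1]
midpoint 0.75: f = 4.453125 > 0 → [0.5, 0.75]
midpoint 0.625: f = 1.841797 > 0 → [0.5, 0.625]
midpoint 0.5625: f = 0.6863 > 0 → [0.5, 0.5625]
midpoint 0.53125: f = 0.1441 > 0 → [0.5, 0.53125]
midpoint 0.515625: f = -0.1183 < 0 → [0.515625, 0.53125]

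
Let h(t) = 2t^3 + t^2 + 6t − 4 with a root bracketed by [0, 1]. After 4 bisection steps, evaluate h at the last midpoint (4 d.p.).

0.0474

t = 0.5 gives h = -0.5, negative; keep [0.5, 1]
t = 0.75 gives h = 1.90625, positive; keep [0.5, 0.75]
t = 0.625 gives h = 0.628906, positive; keep [0.5, 0.625]
t = 0.5625 gives h = 0.0474, positive; keep [0.5, 0.5625]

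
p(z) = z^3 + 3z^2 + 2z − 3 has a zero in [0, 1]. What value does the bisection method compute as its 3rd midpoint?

z = 0.5 gives p = -1.125, negative; keep [0.5, 1]
z = 0.75 gives p = 0.609375, positive; keep [0.5, 0.75]
z = 0.625 gives p = -0.333984, negative; keep [0.625, 0.75]

0.625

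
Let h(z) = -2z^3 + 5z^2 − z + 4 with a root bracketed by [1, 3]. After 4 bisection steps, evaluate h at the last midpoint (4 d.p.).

midpoint 2: h = 6 > 0 → [2, 3]
midpoint 2.5: h = 1.5 > 0 → [2.5, 3]
midpoint 2.75: h = -2.53125 < 0 → [2.5, 2.75]
midpoint 2.625: h = -0.3477 < 0 → [2.5, 2.625]

-0.3477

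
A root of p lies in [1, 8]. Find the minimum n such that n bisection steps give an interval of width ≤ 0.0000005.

Width after n steps is 7/2^n. Need 2^n ≥ 7/0.0000005 = 14000000.
2^23 = 8388608 < 14000000 ≤ 2^24 = 16777216, so n = 24.

24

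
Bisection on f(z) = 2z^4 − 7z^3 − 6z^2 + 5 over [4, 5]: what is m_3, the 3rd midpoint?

4.125

m = 4.5, f(m) = 65.75 (+); new bracket [4, 4.5]
m = 4.25, f(m) = 11.773438 (+); new bracket [4, 4.25]
m = 4.125, f(m) = -9.356934 (−); new bracket [4.125, 4.25]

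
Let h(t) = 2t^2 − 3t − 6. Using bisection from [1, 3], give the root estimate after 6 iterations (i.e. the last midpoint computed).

h(2) = -4 < 0, so the root lies in [2, 3]
h(2.5) = -1 < 0, so the root lies in [2.5, 3]
h(2.75) = 0.875 > 0, so the root lies in [2.5, 2.75]
h(2.625) = -0.0938 < 0, so the root lies in [2.625, 2.75]
h(2.6875) = 0.3828 > 0, so the root lies in [2.625, 2.6875]
h(2.65625) = 0.1426 > 0, so the root lies in [2.625, 2.65625]

2.65625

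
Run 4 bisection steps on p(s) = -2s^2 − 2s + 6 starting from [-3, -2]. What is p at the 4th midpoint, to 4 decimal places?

s = -2.5 gives p = -1.5, negative; keep [-2.5, -2]
s = -2.25 gives p = 0.375, positive; keep [-2.5, -2.25]
s = -2.375 gives p = -0.53125, negative; keep [-2.375, -2.25]
s = -2.3125 gives p = -0.0703, negative; keep [-2.3125, -2.25]

-0.0703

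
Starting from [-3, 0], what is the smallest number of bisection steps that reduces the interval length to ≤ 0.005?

10

Width after n steps is 3/2^n. Need 2^n ≥ 3/0.005 = 600.
2^9 = 512 < 600 ≤ 2^10 = 1024, so n = 10.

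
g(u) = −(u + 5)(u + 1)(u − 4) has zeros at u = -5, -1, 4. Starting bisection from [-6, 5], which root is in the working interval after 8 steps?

4

u = -0.5 gives g = 10.125, positive; keep [-0.5, 5]
u = 2.25 gives g = 41.234375, positive; keep [2.25, 5]
u = 3.625 gives g = 14.958984, positive; keep [3.625, 5]
u = 4.3125 gives g = -15.4602, negative; keep [3.625, 4.3125]
u = 3.96875 gives g = 1.3926, positive; keep [3.96875, 4.3125]
u = 4.140625 gives g = -6.6078, negative; keep [3.96875, 4.140625]
u = 4.0546875 gives g = -2.503, negative; keep [3.96875, 4.0546875]
u = 4.01171875 gives g = -0.5293, negative; keep [3.96875, 4.01171875]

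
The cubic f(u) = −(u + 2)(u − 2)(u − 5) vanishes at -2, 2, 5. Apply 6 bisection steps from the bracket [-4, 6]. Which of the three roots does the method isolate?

-2

u = 1 gives f = -12, negative; keep [-4, 1]
u = -1.5 gives f = -11.375, negative; keep [-4, -1.5]
u = -2.75 gives f = 27.609375, positive; keep [-2.75, -1.5]
u = -2.125 gives f = 3.6738, positive; keep [-2.125, -1.5]
u = -1.8125 gives f = -4.8699, negative; keep [-2.125, -1.8125]
u = -1.96875 gives f = -0.8643, negative; keep [-2.125, -1.96875]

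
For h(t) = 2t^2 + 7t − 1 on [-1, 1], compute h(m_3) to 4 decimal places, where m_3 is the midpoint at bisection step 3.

0.8750

m = 0, h(m) = -1 (−); new bracket [0, 1]
m = 0.5, h(m) = 3 (+); new bracket [0, 0.5]
m = 0.25, h(m) = 0.875 (+); new bracket [0, 0.25]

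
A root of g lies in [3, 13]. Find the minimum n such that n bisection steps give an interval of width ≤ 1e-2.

10

Width after n steps is 10/2^n. Need 2^n ≥ 10/1e-2 = 1000.
2^9 = 512 < 1000 ≤ 2^10 = 1024, so n = 10.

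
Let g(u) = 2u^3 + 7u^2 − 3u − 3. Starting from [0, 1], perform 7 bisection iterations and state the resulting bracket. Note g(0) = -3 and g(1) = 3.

[0.7890625, 0.796875]

u = 0.5 gives g = -2.5, negative; keep [0.5, 1]
u = 0.75 gives g = -0.46875, negative; keep [0.75, 1]
u = 0.875 gives g = 1.074219, positive; keep [0.75, 0.875]
u = 0.8125 gives g = 0.2563, positive; keep [0.75, 0.8125]
u = 0.78125 gives g = -0.1176, negative; keep [0.78125, 0.8125]
u = 0.796875 gives g = 0.0665, positive; keep [0.78125, 0.796875]
u = 0.7890625 gives g = -0.0263, negative; keep [0.7890625, 0.796875]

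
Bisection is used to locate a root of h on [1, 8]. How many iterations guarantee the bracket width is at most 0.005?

Width after n steps is 7/2^n. Need 2^n ≥ 7/0.005 = 1400.
2^10 = 1024 < 1400 ≤ 2^11 = 2048, so n = 11.

11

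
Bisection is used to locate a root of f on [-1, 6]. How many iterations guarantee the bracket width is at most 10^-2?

10

Width after n steps is 7/2^n. Need 2^n ≥ 7/10^-2 = 700.
2^9 = 512 < 700 ≤ 2^10 = 1024, so n = 10.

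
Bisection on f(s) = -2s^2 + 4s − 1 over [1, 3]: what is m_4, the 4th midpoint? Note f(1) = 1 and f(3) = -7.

1.625

s = 2 gives f = -1, negative; keep [1, 2]
s = 1.5 gives f = 0.5, positive; keep [1.5, 2]
s = 1.75 gives f = -0.125, negative; keep [1.5, 1.75]
s = 1.625 gives f = 0.2188, positive; keep [1.625, 1.75]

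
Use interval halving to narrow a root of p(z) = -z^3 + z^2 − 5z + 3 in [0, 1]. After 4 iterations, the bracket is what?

z = 0.5 gives p = 0.625, positive; keep [0.5, 1]
z = 0.75 gives p = -0.609375, negative; keep [0.5, 0.75]
z = 0.625 gives p = 0.021484, positive; keep [0.625, 0.75]
z = 0.6875 gives p = -0.2898, negative; keep [0.625, 0.6875]

[0.625, 0.6875]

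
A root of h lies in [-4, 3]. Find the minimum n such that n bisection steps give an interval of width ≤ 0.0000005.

Width after n steps is 7/2^n. Need 2^n ≥ 7/0.0000005 = 14000000.
2^23 = 8388608 < 14000000 ≤ 2^24 = 16777216, so n = 24.

24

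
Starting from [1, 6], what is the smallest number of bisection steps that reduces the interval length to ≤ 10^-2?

9

Width after n steps is 5/2^n. Need 2^n ≥ 5/10^-2 = 500.
2^8 = 256 < 500 ≤ 2^9 = 512, so n = 9.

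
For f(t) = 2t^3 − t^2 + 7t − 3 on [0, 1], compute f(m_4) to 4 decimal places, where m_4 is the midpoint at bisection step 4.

midpoint 0.5: f = 0.5 > 0 → [0, 0.5]
midpoint 0.25: f = -1.28125 < 0 → [0.25, 0.5]
midpoint 0.375: f = -0.410156 < 0 → [0.375, 0.5]
midpoint 0.4375: f = 0.0386 > 0 → [0.375, 0.4375]

0.0386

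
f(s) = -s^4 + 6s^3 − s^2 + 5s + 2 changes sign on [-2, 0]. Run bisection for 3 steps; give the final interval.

[-0.5, -0.25]

f(-1) = -11 < 0, so the root lies in [-1, 0]
f(-0.5) = -1.5625 < 0, so the root lies in [-0.5, 0]
f(-0.25) = 0.589844 > 0, so the root lies in [-0.5, -0.25]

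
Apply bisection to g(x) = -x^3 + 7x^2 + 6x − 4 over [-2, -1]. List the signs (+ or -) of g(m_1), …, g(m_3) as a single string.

g(-1.5) = 6.125 > 0, so the root lies in [-1.5, -1]
g(-1.25) = 1.390625 > 0, so the root lies in [-1.25, -1]
g(-1.125) = -0.466797 < 0, so the root lies in [-1.25, -1.125]

++-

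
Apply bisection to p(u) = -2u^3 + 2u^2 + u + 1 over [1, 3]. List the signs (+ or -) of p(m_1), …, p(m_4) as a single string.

m = 2, p(m) = -5 (−); new bracket [1, 2]
m = 1.5, p(m) = 0.25 (+); new bracket [1.5, 2]
m = 1.75, p(m) = -1.84375 (−); new bracket [1.5, 1.75]
m = 1.625, p(m) = -0.6758 (−); new bracket [1.5, 1.625]

-+--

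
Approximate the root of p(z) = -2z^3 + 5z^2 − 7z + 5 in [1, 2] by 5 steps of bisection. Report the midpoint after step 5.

1.28125

p(1.5) = -1 < 0, so the root lies in [1, 1.5]
p(1.25) = 0.15625 > 0, so the root lies in [1.25, 1.5]
p(1.375) = -0.371094 < 0, so the root lies in [1.25, 1.375]
p(1.3125) = -0.0962 < 0, so the root lies in [1.25, 1.3125]
p(1.28125) = 0.0327 > 0, so the root lies in [1.28125, 1.3125]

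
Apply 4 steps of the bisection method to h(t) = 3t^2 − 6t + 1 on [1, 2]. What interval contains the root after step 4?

[1.8125, 1.875]

t = 1.5 gives h = -1.25, negative; keep [1.5, 2]
t = 1.75 gives h = -0.3125, negative; keep [1.75, 2]
t = 1.875 gives h = 0.296875, positive; keep [1.75, 1.875]
t = 1.8125 gives h = -0.0195, negative; keep [1.8125, 1.875]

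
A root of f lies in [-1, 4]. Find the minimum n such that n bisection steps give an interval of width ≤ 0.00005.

Width after n steps is 5/2^n. Need 2^n ≥ 5/0.00005 = 100000.
2^16 = 65536 < 100000 ≤ 2^17 = 131072, so n = 17.

17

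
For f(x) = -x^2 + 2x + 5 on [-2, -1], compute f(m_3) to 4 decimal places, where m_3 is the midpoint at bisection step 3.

x = -1.5 gives f = -0.25, negative; keep [-1.5, -1]
x = -1.25 gives f = 0.9375, positive; keep [-1.5, -1.25]
x = -1.375 gives f = 0.359375, positive; keep [-1.5, -1.375]

0.3594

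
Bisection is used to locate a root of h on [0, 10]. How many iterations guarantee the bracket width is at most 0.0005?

15

Width after n steps is 10/2^n. Need 2^n ≥ 10/0.0005 = 20000.
2^14 = 16384 < 20000 ≤ 2^15 = 32768, so n = 15.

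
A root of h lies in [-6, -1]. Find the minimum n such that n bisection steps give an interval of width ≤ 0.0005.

Width after n steps is 5/2^n. Need 2^n ≥ 5/0.0005 = 10000.
2^13 = 8192 < 10000 ≤ 2^14 = 16384, so n = 14.

14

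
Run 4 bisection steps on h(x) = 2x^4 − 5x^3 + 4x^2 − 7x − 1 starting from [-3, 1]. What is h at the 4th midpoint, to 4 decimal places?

x = -1 gives h = 17, positive; keep [-1, 1]
x = 0 gives h = -1, negative; keep [-1, 0]
x = -0.5 gives h = 4.25, positive; keep [-0.5, 0]
x = -0.25 gives h = 1.0859, positive; keep [-0.25, 0]

1.0859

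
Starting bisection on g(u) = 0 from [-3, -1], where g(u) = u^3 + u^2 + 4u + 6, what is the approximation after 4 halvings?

-1.375

u = -2 gives g = -6, negative; keep [-2, -1]
u = -1.5 gives g = -1.125, negative; keep [-1.5, -1]
u = -1.25 gives g = 0.609375, positive; keep [-1.5, -1.25]
u = -1.375 gives g = -0.209, negative; keep [-1.375, -1.25]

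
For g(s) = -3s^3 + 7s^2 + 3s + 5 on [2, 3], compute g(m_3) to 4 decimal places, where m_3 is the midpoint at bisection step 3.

0.1934

g(2.5) = 9.375 > 0, so the root lies in [2.5, 3]
g(2.75) = 3.796875 > 0, so the root lies in [2.75, 3]
g(2.875) = 0.193359 > 0, so the root lies in [2.875, 3]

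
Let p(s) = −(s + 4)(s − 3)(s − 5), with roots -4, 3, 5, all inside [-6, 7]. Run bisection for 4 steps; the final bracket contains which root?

s = 0.5 gives p = -50.625, negative; keep [-6, 0.5]
s = -2.75 gives p = -55.703125, negative; keep [-6, -2.75]
s = -4.375 gives p = 25.927734, positive; keep [-4.375, -2.75]
s = -3.5625 gives p = -24.5837, negative; keep [-4.375, -3.5625]

-4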